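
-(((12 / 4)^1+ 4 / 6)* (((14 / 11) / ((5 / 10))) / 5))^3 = -21952 / 3375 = -6.50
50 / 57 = 0.88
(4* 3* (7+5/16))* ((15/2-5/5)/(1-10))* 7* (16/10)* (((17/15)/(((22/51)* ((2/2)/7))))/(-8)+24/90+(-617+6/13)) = 386374079/880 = 439061.45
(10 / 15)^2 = 4 / 9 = 0.44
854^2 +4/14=5105214/7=729316.29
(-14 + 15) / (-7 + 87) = 1 / 80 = 0.01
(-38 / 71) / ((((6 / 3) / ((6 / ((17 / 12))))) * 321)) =-456 / 129149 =-0.00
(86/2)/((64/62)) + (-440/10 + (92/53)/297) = -1177631/503712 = -2.34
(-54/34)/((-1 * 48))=9/272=0.03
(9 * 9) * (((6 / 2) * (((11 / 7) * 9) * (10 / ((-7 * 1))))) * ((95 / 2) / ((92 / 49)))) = -11427075 / 92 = -124207.34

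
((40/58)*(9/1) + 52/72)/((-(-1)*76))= 3617/39672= 0.09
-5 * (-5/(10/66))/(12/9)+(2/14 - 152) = -787/28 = -28.11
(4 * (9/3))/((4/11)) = 33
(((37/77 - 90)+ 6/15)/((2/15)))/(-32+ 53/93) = 9572769/450142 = 21.27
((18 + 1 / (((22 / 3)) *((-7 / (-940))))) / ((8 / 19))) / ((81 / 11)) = 4427 / 378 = 11.71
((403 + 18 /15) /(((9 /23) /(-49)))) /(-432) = 2277667 /19440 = 117.16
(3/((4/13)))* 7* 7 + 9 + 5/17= 33119/68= 487.04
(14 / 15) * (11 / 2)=77 / 15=5.13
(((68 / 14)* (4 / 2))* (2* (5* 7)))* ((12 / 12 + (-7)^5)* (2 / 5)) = -4571232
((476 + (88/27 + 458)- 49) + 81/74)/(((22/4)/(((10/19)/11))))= 1615390/208791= 7.74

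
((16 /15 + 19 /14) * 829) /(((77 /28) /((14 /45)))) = 1687844 /7425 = 227.32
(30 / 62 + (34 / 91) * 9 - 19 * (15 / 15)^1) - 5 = -56853 / 2821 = -20.15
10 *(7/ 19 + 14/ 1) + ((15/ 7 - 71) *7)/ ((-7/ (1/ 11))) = 149.94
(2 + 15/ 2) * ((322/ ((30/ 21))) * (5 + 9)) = 149891/ 5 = 29978.20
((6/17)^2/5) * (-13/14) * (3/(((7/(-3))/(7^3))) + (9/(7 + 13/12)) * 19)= 9.71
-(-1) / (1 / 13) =13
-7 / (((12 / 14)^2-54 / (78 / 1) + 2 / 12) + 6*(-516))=26754 / 11832113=0.00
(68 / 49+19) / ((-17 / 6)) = -7.20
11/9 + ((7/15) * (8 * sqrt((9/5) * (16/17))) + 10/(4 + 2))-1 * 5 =-19/9 + 224 * sqrt(85)/425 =2.75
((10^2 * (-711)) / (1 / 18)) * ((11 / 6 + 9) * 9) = -124780500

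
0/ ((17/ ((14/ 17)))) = 0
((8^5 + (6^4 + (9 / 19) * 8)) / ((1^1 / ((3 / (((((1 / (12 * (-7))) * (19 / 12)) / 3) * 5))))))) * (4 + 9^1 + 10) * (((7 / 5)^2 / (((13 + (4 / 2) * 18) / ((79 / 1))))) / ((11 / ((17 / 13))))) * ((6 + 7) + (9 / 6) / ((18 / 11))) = -2524292465948064 / 6452875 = -391188805.91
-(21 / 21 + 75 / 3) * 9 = -234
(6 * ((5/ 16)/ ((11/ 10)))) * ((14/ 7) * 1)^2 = 75/ 11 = 6.82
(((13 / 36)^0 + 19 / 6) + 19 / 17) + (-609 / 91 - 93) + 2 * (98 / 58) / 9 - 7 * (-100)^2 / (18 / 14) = -2097222593 / 38454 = -54538.48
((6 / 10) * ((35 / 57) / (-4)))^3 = -343 / 438976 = -0.00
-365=-365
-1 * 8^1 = -8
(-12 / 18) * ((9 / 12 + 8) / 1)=-35 / 6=-5.83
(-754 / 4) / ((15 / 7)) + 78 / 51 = -44083 / 510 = -86.44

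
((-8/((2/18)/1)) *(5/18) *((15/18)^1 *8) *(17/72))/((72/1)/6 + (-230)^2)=-425/714312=-0.00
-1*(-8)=8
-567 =-567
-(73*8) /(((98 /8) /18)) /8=-5256 /49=-107.27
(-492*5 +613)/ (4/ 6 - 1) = 5541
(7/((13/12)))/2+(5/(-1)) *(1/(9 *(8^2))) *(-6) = 4097/1248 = 3.28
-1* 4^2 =-16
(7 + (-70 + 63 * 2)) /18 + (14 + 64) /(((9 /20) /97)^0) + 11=185 /2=92.50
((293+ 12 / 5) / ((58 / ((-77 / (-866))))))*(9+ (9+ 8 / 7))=8.67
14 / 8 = 7 / 4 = 1.75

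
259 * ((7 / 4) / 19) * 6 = 5439 / 38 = 143.13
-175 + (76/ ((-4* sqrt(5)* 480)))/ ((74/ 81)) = -175 - 513* sqrt(5)/ 59200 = -175.02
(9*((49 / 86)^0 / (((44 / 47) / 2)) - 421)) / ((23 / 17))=-1409895 / 506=-2786.35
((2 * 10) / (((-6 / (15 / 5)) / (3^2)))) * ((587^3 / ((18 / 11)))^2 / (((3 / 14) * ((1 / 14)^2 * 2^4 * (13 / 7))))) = -59425951229498388133445 / 1404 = -42326176089386316334.36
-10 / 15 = -2 / 3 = -0.67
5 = 5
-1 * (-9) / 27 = 1 / 3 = 0.33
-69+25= -44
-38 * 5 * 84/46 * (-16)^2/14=-145920/23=-6344.35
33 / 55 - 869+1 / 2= -8679 / 10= -867.90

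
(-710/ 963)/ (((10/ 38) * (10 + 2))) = -1349/ 5778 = -0.23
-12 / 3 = -4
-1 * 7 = -7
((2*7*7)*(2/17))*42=8232/17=484.24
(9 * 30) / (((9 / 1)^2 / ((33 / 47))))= 2.34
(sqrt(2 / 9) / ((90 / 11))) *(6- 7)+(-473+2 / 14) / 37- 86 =-25584 / 259- 11 *sqrt(2) / 270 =-98.84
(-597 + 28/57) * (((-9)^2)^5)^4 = -1675216002972391912890048410075746167243867/19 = -88169263314336416467897280000000000000000.00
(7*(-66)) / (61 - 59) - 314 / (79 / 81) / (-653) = -11891163 / 51587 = -230.51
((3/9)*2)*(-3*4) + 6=-2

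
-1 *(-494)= 494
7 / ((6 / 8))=28 / 3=9.33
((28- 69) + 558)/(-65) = -517/65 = -7.95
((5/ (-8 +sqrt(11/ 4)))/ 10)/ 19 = -16/ 4655 - sqrt(11)/ 4655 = -0.00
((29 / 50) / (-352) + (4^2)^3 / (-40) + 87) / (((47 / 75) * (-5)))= 813207 / 165440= 4.92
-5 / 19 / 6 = -5 / 114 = -0.04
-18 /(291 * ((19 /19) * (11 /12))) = -72 /1067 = -0.07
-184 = -184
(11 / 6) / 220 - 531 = -63719 / 120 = -530.99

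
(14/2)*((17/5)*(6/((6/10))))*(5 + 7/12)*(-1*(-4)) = 15946/3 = 5315.33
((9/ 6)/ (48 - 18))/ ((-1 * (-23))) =1/ 460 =0.00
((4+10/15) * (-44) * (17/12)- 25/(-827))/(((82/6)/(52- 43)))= -6494583/33907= -191.54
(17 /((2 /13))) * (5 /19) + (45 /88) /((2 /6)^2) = 56315 /1672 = 33.68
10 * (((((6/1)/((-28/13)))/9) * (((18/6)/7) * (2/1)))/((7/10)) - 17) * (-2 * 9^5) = 7039821780/343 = 20524261.75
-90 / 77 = -1.17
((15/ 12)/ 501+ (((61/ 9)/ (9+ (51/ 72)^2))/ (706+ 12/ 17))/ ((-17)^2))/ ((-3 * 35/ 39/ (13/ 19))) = -0.00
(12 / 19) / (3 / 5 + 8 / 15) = 180 / 323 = 0.56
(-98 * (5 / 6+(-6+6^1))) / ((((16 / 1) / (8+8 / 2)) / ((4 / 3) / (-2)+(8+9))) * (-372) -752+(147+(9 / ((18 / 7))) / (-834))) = 6674780 / 51930187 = 0.13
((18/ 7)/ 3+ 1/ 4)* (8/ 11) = 62/ 77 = 0.81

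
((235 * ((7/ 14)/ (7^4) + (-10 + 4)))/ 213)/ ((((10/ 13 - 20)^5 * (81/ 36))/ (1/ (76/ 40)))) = 502774163281/ 854019755859375000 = 0.00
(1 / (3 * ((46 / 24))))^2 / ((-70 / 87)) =-696 / 18515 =-0.04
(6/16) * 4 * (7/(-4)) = -21/8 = -2.62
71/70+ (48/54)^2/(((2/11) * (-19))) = 84629/107730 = 0.79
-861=-861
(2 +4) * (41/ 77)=246/ 77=3.19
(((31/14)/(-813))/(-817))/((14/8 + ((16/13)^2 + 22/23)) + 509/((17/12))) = 4096898/446742168675915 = 0.00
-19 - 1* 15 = -34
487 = 487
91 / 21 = 13 / 3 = 4.33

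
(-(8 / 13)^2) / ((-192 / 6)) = 2 / 169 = 0.01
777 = 777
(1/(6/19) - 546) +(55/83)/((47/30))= -12695657/23406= -542.41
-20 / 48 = -5 / 12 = -0.42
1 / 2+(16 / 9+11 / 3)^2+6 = 5855 / 162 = 36.14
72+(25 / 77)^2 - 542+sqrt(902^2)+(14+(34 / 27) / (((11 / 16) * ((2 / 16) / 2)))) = 76105349 / 160083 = 475.41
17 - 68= -51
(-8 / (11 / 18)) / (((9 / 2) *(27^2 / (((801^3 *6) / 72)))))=-5639752 / 33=-170901.58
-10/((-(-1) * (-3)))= 10/3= 3.33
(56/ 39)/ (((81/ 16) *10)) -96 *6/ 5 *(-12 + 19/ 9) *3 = 10796288/ 3159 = 3417.63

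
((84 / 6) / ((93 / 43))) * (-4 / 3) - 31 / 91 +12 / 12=-202388 / 25389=-7.97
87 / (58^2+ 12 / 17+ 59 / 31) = 15283 / 591401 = 0.03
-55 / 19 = -2.89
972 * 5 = 4860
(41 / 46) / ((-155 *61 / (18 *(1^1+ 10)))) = -4059 / 217465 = -0.02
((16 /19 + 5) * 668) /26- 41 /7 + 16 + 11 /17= 4728954 /29393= 160.89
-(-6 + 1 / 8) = 47 / 8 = 5.88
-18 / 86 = -9 / 43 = -0.21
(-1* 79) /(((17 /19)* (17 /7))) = -10507 /289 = -36.36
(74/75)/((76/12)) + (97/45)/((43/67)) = 646043/183825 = 3.51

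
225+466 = 691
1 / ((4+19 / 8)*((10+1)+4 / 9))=24 / 1751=0.01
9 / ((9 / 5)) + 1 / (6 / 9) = 13 / 2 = 6.50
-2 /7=-0.29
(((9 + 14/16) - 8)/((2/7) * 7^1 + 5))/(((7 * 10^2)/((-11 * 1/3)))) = -11/7840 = -0.00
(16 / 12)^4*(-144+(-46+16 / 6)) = -143872 / 243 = -592.07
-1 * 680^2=-462400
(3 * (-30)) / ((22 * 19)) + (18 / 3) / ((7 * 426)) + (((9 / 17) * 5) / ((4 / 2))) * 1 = 3920981 / 3531682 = 1.11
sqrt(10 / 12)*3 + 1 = 1 + sqrt(30) / 2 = 3.74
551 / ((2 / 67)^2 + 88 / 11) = 68.87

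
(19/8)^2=361/64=5.64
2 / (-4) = -1 / 2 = -0.50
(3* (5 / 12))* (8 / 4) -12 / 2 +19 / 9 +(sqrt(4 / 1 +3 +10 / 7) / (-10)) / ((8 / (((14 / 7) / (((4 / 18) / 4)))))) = -25 / 18 -9* sqrt(413) / 140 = -2.70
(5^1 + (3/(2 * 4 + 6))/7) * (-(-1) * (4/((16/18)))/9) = 2.52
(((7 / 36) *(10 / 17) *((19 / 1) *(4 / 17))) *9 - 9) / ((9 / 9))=-1271 / 289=-4.40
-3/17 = -0.18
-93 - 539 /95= -9374 /95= -98.67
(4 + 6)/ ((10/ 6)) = 6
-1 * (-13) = 13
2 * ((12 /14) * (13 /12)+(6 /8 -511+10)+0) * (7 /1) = -13981 /2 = -6990.50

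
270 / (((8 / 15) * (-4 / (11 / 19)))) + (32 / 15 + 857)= 3583523 / 4560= 785.86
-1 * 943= -943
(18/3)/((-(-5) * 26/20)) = 12/13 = 0.92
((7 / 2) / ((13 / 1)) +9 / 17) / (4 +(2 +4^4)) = 353 / 115804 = 0.00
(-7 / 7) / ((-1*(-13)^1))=-0.08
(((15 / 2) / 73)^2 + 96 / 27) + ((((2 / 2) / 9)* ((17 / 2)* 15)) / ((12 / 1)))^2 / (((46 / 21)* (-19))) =28431401249 / 8048239488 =3.53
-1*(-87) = 87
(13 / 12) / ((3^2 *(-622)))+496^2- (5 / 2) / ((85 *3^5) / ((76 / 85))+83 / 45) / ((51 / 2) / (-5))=22198198309375070633 / 90230709892536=246016.00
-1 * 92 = -92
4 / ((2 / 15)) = 30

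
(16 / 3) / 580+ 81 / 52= 35443 / 22620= 1.57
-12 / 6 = -2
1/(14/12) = 6/7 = 0.86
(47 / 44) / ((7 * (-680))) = -47 / 209440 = -0.00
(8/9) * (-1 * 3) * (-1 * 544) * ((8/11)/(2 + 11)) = 34816/429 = 81.16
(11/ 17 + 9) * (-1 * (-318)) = 52152/ 17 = 3067.76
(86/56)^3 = 3.62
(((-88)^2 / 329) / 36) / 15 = 1936 / 44415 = 0.04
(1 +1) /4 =1 /2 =0.50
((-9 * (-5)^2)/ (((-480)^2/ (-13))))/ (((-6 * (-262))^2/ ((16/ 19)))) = 13/ 3004959744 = 0.00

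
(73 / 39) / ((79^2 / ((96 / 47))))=2336 / 3813251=0.00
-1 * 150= -150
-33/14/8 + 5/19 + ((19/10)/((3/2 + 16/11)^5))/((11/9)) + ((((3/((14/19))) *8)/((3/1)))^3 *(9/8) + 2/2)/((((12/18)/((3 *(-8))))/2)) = -62753478234612190303/604929120250000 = -103736.91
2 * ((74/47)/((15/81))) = 3996/235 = 17.00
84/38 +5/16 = 2.52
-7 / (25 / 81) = -567 / 25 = -22.68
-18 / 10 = -9 / 5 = -1.80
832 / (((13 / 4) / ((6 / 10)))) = 768 / 5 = 153.60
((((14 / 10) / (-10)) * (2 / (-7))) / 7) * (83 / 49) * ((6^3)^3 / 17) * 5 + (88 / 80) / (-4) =6691526003 / 233240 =28689.44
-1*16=-16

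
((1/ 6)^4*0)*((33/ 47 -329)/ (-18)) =0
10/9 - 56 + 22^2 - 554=-1124/9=-124.89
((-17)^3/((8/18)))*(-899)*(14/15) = 92752527/10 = 9275252.70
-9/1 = -9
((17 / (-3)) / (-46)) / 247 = 0.00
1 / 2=0.50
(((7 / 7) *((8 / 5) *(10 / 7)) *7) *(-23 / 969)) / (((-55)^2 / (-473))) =15824 / 266475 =0.06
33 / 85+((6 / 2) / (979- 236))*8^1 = 26559 / 63155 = 0.42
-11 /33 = -1 /3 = -0.33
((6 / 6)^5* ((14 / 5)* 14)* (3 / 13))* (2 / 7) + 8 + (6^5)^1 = 506128 / 65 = 7786.58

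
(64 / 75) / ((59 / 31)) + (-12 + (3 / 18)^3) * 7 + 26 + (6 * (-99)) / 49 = -1087204123 / 15611400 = -69.64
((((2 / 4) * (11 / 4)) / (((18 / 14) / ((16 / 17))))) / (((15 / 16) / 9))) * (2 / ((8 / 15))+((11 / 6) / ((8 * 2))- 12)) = -60137 / 765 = -78.61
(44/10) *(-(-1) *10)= 44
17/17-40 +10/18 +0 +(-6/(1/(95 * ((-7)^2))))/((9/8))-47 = -224209/9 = -24912.11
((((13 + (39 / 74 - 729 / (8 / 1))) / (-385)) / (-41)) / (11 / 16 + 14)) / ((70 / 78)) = -1791582 / 4803770125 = -0.00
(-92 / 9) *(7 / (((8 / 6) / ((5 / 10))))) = -161 / 6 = -26.83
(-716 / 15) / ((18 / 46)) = -16468 / 135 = -121.99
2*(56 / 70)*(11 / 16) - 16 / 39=269 / 390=0.69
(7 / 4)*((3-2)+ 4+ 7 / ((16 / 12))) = 17.94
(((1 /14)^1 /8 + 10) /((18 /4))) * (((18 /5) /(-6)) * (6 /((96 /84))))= -1121 /160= -7.01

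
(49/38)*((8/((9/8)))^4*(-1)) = -411041792/124659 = -3297.33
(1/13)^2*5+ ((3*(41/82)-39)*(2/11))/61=-9320/113399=-0.08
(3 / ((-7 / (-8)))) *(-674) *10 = -161760 / 7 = -23108.57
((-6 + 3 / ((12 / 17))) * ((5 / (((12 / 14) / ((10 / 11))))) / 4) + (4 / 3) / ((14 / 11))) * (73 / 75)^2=-25062287 / 20790000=-1.21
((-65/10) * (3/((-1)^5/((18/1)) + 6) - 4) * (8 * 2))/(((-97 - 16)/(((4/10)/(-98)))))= 38896/2962295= 0.01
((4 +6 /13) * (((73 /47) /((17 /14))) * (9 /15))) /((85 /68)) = 711312 /259675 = 2.74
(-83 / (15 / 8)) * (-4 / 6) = 1328 / 45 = 29.51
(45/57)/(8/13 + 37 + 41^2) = 195/424498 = 0.00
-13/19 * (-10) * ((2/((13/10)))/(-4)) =-50/19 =-2.63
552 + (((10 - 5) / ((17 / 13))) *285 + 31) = 28436 / 17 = 1672.71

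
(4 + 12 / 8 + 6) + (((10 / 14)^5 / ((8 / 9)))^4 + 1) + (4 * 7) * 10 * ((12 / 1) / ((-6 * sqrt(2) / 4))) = 4085989740156728591825 / 326829122755018756096 - 1120 * sqrt(2) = -1571.42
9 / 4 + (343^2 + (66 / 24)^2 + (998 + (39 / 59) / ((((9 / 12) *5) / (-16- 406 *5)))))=558357883 / 4720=118296.16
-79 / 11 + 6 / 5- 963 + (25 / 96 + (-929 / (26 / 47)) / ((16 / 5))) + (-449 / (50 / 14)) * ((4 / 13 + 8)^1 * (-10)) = 153597679 / 17160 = 8950.91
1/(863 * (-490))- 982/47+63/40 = -19.32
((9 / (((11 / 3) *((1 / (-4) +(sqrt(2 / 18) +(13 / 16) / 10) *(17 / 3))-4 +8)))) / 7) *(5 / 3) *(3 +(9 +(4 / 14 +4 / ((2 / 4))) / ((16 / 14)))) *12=194400 / 8783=22.13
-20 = -20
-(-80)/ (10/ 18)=144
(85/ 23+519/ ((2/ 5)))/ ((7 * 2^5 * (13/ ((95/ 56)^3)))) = 51318180625/ 23524114432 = 2.18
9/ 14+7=107/ 14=7.64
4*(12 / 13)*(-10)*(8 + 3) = -5280 / 13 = -406.15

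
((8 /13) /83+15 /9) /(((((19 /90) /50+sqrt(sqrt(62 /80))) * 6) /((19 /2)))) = 2.81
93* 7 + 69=720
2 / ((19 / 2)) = 4 / 19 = 0.21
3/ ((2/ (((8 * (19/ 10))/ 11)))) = 114/ 55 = 2.07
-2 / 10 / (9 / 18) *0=0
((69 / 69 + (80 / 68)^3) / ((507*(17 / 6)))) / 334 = 12913 / 2357213183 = 0.00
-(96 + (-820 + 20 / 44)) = 7959 / 11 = 723.55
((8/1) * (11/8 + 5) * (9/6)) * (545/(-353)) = -83385/706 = -118.11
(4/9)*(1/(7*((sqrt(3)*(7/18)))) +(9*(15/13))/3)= 8*sqrt(3)/147 +20/13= 1.63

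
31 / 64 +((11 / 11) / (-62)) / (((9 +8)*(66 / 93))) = 5781 / 11968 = 0.48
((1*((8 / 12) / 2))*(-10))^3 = -1000 / 27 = -37.04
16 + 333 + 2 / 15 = 5237 / 15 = 349.13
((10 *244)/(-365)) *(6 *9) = -26352/73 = -360.99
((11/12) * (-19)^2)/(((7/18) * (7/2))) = 11913/49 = 243.12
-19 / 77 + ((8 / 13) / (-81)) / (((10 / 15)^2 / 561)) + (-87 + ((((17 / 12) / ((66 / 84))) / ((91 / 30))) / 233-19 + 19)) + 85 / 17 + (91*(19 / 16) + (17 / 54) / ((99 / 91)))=14978622059 / 906809904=16.52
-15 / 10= -3 / 2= -1.50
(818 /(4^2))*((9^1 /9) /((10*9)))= 409 /720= 0.57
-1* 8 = -8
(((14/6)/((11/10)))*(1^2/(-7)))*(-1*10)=100/33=3.03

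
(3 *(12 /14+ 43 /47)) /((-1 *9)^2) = 583 /8883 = 0.07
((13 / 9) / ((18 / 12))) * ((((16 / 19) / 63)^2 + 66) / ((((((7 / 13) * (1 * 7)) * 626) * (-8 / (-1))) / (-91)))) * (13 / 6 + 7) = -5713420158875 / 2034256368312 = -2.81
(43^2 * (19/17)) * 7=245917/17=14465.71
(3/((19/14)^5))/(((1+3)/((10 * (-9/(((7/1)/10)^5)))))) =-216000000/2476099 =-87.23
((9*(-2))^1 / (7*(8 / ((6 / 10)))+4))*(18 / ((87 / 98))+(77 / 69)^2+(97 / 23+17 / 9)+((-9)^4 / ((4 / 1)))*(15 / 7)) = -41084599653 / 62714008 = -655.11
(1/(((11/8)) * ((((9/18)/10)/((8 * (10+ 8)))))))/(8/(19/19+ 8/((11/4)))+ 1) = 990720/1441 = 687.52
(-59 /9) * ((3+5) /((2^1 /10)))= -2360 /9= -262.22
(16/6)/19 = 0.14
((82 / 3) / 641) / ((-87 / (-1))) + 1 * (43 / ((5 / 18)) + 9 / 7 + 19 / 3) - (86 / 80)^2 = 302171675317 / 1873771200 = 161.26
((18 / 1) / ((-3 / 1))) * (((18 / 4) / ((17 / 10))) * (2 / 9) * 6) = -360 / 17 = -21.18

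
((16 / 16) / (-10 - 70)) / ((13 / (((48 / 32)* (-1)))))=0.00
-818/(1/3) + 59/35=-85831/35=-2452.31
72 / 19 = 3.79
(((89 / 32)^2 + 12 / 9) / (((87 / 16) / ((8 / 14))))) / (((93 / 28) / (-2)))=-27859 / 48546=-0.57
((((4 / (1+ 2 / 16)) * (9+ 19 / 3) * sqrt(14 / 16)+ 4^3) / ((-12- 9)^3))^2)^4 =42752018826441471945605120 * sqrt(14) / 565990866204262677813673454262807489357843+ 4319012220873943890175983616 / 15281753387515092300969183265095802212661761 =0.00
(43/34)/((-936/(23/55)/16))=-989/109395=-0.01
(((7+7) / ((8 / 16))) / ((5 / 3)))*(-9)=-756 / 5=-151.20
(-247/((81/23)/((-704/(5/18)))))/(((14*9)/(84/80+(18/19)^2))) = 246648688/89775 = 2747.41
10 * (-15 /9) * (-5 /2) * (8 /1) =1000 /3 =333.33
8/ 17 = 0.47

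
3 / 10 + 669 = 6693 / 10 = 669.30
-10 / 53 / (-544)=5 / 14416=0.00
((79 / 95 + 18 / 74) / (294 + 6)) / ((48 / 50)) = 1889 / 506160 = 0.00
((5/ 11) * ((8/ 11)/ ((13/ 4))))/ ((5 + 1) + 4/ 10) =25/ 1573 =0.02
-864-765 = -1629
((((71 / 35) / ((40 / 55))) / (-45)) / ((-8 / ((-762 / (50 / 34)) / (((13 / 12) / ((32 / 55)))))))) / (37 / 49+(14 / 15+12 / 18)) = -4292092 / 4688125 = -0.92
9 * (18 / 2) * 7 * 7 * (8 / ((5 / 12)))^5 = 32362142367744 / 3125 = 10355885557.68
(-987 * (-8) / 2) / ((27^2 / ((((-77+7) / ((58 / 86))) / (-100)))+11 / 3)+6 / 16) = 28520352 / 5103037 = 5.59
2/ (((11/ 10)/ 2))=3.64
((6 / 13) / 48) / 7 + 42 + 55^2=2232777 / 728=3067.00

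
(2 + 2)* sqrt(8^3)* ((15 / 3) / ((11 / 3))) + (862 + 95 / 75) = 960* sqrt(2) / 11 + 12949 / 15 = 986.69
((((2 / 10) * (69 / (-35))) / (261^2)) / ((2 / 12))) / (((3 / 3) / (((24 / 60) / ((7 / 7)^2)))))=-92 / 6622875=-0.00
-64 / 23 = -2.78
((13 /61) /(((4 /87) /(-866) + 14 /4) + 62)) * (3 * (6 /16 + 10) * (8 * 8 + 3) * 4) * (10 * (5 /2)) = 204251220225 /301028717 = 678.51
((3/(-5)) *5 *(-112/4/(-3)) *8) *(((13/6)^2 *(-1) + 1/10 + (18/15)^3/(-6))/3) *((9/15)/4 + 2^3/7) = 7953502/16875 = 471.32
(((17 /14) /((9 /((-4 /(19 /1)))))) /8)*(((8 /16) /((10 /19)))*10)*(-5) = 85 /504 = 0.17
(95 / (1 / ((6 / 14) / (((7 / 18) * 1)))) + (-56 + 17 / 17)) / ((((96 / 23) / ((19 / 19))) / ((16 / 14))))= 56005 / 4116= 13.61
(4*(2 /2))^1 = 4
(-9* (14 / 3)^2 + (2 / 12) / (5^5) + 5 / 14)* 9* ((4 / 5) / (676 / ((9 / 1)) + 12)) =-346654593 / 21437500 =-16.17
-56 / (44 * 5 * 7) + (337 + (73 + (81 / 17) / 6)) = 768117 / 1870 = 410.76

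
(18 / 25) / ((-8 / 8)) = -18 / 25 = -0.72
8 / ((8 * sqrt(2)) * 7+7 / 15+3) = -390 / 88031+6300 * sqrt(2) / 88031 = 0.10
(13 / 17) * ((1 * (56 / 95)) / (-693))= -104 / 159885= -0.00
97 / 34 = 2.85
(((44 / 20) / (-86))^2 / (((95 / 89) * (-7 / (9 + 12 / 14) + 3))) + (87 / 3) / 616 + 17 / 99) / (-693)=-210663616699 / 666429290950500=-0.00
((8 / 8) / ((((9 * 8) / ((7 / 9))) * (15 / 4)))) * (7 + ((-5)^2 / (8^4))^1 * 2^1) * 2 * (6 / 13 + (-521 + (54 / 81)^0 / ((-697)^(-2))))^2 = 66683457139140625 / 7008768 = 9514290833.87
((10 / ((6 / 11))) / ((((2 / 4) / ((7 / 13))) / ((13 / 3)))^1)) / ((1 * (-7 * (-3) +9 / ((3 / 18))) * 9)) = 154 / 1215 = 0.13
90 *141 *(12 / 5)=30456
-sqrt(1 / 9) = -1 / 3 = -0.33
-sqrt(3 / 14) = -sqrt(42) / 14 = -0.46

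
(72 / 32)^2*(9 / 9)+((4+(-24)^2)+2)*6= 55953 / 16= 3497.06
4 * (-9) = -36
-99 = -99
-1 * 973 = -973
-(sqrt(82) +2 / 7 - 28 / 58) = 40 / 203 - sqrt(82) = -8.86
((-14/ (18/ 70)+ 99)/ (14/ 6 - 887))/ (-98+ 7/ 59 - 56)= 23659/ 72286998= 0.00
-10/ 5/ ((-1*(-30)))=-1/ 15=-0.07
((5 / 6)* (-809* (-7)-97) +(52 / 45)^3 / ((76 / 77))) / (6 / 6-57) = -8033401079 / 96957000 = -82.86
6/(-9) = -2/3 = -0.67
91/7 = 13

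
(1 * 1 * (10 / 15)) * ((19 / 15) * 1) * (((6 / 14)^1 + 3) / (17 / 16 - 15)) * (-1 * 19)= 92416 / 23415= 3.95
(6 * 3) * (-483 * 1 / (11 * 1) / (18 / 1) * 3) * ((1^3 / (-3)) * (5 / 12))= 805 / 44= 18.30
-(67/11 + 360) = -4027/11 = -366.09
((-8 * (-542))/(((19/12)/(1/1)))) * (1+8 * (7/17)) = 3798336/323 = 11759.55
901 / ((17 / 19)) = 1007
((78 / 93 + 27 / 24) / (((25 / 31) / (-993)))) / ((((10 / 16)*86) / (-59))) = 28531869 / 10750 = 2654.13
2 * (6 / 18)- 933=-2797 / 3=-932.33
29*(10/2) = 145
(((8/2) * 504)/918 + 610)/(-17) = -31222/867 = -36.01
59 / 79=0.75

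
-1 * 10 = -10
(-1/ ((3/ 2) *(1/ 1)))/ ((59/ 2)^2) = -8/ 10443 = -0.00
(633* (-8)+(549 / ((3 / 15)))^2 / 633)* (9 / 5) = 12311.41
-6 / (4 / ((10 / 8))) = -15 / 8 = -1.88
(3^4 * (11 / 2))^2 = 793881 / 4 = 198470.25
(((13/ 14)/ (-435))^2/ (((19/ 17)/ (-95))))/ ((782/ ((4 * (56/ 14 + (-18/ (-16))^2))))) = -56953/ 5459368320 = -0.00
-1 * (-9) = 9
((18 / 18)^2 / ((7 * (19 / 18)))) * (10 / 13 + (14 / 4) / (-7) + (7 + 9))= 2.20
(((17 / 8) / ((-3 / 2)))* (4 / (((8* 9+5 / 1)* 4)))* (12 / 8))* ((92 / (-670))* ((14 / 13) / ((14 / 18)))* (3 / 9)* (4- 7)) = -3519 / 670670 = -0.01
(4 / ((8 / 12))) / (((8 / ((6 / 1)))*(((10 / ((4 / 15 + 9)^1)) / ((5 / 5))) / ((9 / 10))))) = 3753 / 1000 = 3.75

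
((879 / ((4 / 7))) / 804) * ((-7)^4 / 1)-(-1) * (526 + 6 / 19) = 104284569 / 20368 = 5120.02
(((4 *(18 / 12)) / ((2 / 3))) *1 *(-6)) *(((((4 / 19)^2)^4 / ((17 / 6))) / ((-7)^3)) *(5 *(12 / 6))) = 212336640 / 99031156092071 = 0.00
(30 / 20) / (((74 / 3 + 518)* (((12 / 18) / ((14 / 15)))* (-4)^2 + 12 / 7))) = 63 / 299552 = 0.00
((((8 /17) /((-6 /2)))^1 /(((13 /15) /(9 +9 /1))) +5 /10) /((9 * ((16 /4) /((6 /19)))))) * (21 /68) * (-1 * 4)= 8533 /285532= 0.03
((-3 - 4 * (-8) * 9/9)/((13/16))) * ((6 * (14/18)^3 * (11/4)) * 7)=6127352/3159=1939.65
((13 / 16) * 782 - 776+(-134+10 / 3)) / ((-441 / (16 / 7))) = 13022 / 9261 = 1.41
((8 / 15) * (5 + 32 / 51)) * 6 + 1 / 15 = 4609 / 255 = 18.07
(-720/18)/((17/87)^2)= -302760/289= -1047.61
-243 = -243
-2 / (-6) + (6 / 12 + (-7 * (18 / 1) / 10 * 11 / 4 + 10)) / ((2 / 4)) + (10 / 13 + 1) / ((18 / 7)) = -27658 / 585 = -47.28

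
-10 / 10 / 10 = -1 / 10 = -0.10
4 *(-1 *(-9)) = 36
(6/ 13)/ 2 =3/ 13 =0.23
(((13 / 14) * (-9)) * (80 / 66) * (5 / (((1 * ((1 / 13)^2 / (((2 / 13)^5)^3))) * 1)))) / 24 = -409600 / 1793952554431037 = -0.00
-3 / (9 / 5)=-5 / 3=-1.67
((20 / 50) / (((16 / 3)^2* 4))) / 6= 3 / 5120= 0.00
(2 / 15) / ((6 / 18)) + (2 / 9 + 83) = 3763 / 45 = 83.62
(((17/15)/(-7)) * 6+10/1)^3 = 31554496/42875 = 735.96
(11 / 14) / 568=11 / 7952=0.00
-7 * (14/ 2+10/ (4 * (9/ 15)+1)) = -1183/ 17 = -69.59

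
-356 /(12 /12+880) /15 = -356 /13215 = -0.03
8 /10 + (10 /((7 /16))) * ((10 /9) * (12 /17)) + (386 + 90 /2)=802763 /1785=449.73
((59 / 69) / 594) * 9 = 59 / 4554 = 0.01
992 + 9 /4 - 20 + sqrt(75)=982.91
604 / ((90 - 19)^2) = 604 / 5041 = 0.12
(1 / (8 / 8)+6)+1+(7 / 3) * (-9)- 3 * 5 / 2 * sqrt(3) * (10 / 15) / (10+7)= -13- 5 * sqrt(3) / 17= -13.51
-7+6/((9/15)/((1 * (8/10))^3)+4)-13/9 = -7.28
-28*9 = -252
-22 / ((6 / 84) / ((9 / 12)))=-231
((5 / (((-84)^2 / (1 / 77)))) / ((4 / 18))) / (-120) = -1 / 2897664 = -0.00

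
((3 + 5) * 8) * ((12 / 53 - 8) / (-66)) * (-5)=-65920 / 1749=-37.69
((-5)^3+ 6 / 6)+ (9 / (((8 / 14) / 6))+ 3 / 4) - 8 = -147 / 4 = -36.75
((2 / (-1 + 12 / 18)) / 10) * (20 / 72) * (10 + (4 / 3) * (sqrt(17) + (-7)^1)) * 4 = -8 * sqrt(17) / 9 - 4 / 9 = -4.11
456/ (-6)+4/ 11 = -832/ 11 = -75.64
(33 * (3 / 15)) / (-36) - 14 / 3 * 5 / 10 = -151 / 60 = -2.52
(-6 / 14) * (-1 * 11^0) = 3 / 7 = 0.43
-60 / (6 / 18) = -180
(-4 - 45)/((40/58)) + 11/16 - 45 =-9229/80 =-115.36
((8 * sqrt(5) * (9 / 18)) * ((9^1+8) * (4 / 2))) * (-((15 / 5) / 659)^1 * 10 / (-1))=13.84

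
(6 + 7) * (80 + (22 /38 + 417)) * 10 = 1229020 /19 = 64685.26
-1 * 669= -669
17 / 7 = 2.43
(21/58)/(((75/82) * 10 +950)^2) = 0.00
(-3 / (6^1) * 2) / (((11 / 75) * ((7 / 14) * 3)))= -50 / 11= -4.55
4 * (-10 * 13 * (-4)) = 2080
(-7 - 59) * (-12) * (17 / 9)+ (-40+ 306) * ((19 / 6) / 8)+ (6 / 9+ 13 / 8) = 19243 / 12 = 1603.58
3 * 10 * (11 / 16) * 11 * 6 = 1361.25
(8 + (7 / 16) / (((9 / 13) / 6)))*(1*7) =1981 / 24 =82.54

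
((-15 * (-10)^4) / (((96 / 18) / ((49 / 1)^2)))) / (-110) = 13505625 / 22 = 613892.05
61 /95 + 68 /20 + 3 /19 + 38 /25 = 143 /25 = 5.72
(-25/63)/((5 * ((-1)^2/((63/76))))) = -5/76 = -0.07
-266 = -266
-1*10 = -10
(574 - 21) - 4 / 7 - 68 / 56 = 7717 / 14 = 551.21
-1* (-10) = 10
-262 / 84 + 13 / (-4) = -535 / 84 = -6.37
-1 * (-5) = 5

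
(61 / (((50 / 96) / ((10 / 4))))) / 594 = 244 / 495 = 0.49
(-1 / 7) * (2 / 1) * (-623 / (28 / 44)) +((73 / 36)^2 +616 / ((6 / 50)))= 49144471 / 9072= 5417.16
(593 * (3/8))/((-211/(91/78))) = -4151/3376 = -1.23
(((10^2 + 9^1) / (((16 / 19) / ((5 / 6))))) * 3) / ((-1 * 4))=-10355 / 128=-80.90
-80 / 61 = -1.31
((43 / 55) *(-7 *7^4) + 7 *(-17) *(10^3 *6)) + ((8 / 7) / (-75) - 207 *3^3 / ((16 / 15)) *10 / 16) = -539922648329 / 739200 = -730414.84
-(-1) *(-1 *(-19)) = 19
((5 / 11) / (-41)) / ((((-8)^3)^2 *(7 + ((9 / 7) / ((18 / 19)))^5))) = -84035 / 23057457291264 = -0.00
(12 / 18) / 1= 2 / 3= 0.67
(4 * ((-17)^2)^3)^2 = 9321955795676176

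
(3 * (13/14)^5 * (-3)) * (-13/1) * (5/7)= 217206405/3764768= 57.69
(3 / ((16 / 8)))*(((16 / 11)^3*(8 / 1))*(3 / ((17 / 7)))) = 45.62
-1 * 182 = -182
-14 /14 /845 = -1 /845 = -0.00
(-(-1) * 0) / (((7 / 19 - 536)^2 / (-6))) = 0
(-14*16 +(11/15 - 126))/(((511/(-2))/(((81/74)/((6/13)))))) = 612963/189070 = 3.24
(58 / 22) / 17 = 29 / 187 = 0.16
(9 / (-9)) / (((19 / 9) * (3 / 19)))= -3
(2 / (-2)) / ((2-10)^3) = 1 / 512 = 0.00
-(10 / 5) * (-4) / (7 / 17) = 136 / 7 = 19.43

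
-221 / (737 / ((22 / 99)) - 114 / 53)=-23426 / 351321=-0.07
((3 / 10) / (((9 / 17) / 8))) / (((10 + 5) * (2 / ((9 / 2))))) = 17 / 25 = 0.68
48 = 48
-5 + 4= -1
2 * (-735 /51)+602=9744 /17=573.18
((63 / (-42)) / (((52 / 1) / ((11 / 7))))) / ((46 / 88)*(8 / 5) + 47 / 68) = -30855 / 1039766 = -0.03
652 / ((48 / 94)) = 1276.83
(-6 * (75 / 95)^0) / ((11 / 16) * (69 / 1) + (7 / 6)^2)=-864 / 7027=-0.12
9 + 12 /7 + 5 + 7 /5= 599 /35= 17.11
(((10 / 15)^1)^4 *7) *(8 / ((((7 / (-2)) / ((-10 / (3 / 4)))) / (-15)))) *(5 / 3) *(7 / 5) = -358400 / 243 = -1474.90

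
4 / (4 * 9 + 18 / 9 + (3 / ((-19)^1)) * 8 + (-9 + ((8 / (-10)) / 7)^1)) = 2660 / 18369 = 0.14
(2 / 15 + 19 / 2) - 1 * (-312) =321.63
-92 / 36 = -23 / 9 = -2.56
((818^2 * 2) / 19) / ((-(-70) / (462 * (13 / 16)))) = 71763549 / 190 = 377702.89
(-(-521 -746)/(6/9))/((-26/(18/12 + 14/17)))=-300279/1768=-169.84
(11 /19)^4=14641 /130321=0.11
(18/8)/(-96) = -3/128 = -0.02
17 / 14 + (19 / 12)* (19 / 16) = 4159 / 1344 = 3.09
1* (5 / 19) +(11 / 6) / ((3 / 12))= 433 / 57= 7.60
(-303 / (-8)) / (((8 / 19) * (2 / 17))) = 97869 / 128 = 764.60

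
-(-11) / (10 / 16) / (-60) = -0.29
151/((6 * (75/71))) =23.82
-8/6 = -4/3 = -1.33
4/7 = 0.57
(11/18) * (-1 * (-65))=715/18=39.72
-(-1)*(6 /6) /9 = 1 /9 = 0.11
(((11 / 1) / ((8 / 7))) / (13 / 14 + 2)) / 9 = 539 / 1476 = 0.37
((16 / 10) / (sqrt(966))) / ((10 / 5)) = 2 * sqrt(966) / 2415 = 0.03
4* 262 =1048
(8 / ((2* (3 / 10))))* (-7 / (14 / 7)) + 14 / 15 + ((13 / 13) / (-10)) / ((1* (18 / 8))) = -412 / 9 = -45.78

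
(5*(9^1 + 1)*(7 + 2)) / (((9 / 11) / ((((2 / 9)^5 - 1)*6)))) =-64918700 / 19683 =-3298.21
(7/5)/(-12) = -7/60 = -0.12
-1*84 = -84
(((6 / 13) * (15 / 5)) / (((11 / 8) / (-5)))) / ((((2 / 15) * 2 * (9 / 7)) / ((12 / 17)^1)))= -25200 / 2431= -10.37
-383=-383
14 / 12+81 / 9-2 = 49 / 6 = 8.17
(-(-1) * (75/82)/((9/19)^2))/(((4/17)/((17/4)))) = 2608225/35424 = 73.63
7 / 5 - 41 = -198 / 5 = -39.60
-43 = -43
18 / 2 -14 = -5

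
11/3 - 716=-2137/3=-712.33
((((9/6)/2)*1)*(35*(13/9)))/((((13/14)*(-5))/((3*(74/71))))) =-1813/71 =-25.54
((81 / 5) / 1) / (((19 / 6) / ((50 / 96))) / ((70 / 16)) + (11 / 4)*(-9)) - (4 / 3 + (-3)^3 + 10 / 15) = 1987325 / 81761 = 24.31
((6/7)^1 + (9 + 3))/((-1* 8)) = -45/28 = -1.61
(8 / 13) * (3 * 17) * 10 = 4080 / 13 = 313.85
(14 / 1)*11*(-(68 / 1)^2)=-712096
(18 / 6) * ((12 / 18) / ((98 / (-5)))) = -5 / 49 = -0.10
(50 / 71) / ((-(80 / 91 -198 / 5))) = 0.02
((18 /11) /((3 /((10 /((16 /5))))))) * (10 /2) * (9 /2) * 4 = 3375 /22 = 153.41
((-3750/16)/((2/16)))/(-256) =1875/256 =7.32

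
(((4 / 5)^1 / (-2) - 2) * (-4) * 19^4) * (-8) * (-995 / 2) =4979304768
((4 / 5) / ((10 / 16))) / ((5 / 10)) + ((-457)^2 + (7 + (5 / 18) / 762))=71617600349 / 342900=208858.56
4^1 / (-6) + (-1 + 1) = -2 / 3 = -0.67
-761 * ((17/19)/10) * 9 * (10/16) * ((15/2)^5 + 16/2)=-88446116223/9728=-9091911.62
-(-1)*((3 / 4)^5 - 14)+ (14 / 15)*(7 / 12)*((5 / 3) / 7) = -376927 / 27648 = -13.63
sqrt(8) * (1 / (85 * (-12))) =-sqrt(2) / 510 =-0.00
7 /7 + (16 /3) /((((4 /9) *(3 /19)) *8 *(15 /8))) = 6.07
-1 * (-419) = 419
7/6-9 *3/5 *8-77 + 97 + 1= -21.03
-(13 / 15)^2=-169 / 225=-0.75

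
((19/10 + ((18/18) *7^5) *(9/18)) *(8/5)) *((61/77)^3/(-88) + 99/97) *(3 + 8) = 166229323293153/1107092525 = 150149.44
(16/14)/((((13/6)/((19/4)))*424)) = 57/9646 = 0.01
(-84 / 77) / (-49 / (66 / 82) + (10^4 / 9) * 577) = -108 / 63463973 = -0.00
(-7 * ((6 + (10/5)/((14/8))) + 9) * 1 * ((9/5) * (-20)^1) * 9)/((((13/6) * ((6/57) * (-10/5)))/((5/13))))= -5217210/169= -30871.07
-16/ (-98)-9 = -433/ 49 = -8.84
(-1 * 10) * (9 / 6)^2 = -45 / 2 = -22.50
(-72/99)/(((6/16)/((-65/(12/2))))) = 2080/99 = 21.01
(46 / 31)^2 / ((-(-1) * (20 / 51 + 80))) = 26979 / 985025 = 0.03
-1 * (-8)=8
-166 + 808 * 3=2258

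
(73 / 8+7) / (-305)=-129 / 2440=-0.05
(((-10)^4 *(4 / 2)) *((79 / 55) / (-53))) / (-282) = 158000 / 82203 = 1.92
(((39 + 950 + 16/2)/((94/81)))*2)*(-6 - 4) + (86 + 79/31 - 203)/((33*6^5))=-17182.34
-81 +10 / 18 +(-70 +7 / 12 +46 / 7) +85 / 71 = -142.09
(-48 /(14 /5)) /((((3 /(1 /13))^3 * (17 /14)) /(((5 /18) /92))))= -50 /69581187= -0.00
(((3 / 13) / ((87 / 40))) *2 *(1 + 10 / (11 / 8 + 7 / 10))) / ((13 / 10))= 386400 / 406783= 0.95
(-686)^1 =-686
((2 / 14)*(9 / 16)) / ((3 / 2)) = 0.05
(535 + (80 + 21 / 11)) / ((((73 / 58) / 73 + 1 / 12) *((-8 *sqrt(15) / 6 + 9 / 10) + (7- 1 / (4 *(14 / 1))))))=21159290880 *sqrt(15) / 91746017 + 125085415104 / 91746017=2256.61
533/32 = 16.66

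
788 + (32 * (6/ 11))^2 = 132212/ 121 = 1092.66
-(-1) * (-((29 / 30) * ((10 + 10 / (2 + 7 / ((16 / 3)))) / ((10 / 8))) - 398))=102802 / 265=387.93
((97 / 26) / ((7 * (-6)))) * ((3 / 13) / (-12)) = 97 / 56784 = 0.00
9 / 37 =0.24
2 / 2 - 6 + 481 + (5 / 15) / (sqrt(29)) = 476.06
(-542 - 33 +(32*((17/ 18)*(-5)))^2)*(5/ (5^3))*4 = 288484/ 81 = 3561.53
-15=-15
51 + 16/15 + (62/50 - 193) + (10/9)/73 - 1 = -2310638/16425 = -140.68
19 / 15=1.27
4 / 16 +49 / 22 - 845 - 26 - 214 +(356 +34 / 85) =-159747 / 220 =-726.12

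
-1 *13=-13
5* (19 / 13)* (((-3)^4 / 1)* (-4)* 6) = -184680 / 13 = -14206.15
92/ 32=23/ 8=2.88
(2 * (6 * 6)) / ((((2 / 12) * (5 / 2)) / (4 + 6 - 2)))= 6912 / 5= 1382.40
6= 6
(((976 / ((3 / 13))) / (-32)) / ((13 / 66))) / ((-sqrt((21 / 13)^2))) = 8723 / 21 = 415.38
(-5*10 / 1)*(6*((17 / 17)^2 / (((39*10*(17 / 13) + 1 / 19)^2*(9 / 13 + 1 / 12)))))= -16894800 / 11363773201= -0.00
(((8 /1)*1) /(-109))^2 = 64 /11881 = 0.01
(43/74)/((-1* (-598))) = 43/44252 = 0.00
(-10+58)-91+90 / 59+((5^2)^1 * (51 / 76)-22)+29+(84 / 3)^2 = 3436097 / 4484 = 766.30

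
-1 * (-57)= 57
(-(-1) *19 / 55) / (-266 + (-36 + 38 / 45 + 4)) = -171 / 147092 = -0.00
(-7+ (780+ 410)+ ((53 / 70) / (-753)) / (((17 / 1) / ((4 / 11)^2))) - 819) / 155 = 19733253116 / 8402896425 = 2.35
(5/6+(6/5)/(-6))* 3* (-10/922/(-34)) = 19/31348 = 0.00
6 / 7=0.86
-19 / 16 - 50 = -819 / 16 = -51.19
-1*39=-39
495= 495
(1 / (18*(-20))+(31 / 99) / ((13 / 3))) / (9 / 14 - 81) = -25039 / 28957500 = -0.00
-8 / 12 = -2 / 3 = -0.67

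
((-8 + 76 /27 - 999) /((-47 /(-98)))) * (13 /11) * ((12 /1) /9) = -138167848 /41877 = -3299.37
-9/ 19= -0.47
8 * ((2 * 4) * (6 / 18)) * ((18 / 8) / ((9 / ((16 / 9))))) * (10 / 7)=2560 / 189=13.54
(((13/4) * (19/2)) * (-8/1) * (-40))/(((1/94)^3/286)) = 2346964597120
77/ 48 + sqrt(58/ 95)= sqrt(5510)/ 95 + 77/ 48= 2.39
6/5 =1.20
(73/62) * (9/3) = 219/62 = 3.53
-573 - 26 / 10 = -2878 / 5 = -575.60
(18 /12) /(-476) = -3 /952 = -0.00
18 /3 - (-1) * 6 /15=32 /5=6.40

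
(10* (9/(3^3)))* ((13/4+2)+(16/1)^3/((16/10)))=51305/6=8550.83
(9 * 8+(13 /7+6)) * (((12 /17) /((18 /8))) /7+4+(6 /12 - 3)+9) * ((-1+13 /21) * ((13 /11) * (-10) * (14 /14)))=2188529720 /577269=3791.18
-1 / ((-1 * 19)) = 1 / 19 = 0.05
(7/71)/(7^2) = 1/497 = 0.00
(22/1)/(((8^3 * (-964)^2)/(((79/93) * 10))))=4345/11062339584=0.00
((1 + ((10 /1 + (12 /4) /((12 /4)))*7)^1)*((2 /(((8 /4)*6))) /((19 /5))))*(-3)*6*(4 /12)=-390 /19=-20.53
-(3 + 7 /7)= -4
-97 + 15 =-82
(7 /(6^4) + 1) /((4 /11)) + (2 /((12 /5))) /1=18653 /5184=3.60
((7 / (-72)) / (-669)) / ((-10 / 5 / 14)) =-0.00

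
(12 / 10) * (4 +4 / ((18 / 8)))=104 / 15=6.93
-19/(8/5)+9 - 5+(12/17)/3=-1039/136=-7.64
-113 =-113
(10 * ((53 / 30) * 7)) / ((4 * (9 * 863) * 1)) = 371 / 93204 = 0.00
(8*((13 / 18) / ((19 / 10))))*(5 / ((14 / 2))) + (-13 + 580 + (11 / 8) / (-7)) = 568.98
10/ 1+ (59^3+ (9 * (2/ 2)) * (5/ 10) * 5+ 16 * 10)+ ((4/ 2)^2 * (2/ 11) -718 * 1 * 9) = 4380425/ 22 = 199110.23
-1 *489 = -489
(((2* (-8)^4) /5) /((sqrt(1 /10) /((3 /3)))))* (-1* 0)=0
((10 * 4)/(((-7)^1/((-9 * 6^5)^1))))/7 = 57129.80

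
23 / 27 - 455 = -454.15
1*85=85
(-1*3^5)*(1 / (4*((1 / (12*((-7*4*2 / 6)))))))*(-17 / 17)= -6804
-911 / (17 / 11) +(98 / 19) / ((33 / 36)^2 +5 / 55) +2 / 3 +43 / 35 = -5823229486 / 10004925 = -582.04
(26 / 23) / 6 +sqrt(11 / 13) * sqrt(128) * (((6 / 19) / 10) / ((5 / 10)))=13 / 69 +48 * sqrt(286) / 1235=0.85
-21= -21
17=17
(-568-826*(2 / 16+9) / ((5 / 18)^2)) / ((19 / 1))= -2456269 / 475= -5171.09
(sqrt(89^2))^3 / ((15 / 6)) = 1409938 / 5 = 281987.60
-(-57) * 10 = 570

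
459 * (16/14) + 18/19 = 69894/133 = 525.52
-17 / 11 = -1.55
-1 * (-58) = 58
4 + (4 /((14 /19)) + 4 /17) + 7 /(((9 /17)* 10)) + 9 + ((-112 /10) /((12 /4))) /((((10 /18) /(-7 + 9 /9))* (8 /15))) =1023727 /10710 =95.59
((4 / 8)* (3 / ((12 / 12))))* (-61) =-91.50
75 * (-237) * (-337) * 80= 479214000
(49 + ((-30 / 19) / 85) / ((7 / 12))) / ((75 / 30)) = 221434 / 11305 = 19.59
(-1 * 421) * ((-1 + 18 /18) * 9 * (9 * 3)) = 0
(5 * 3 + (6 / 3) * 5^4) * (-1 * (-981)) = 1240965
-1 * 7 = -7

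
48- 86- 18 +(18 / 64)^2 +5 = -52143 / 1024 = -50.92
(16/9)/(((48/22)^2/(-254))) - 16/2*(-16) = 5369/162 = 33.14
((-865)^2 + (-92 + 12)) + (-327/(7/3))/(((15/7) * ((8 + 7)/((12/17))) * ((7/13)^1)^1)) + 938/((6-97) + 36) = 24482299971/32725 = 748122.23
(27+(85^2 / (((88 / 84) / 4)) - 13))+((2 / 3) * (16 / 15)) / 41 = 560149732 / 20295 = 27600.38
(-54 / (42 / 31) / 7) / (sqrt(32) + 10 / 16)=11160 / 99127 - 71424 * sqrt(2) / 99127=-0.91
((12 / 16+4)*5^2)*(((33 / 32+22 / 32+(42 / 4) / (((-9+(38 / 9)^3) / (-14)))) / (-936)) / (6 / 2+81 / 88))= 806855995 / 49921881984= 0.02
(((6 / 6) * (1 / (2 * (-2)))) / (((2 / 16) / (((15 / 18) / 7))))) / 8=-5 / 168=-0.03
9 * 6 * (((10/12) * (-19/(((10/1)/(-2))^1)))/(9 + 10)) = 9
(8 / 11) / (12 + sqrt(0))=2 / 33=0.06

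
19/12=1.58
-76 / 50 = -38 / 25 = -1.52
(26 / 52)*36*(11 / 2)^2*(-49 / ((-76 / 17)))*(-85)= -77106645 / 152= -507280.56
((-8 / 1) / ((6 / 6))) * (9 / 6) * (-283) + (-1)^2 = 3397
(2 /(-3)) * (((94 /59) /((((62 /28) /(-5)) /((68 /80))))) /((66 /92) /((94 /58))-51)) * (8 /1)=-0.32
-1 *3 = -3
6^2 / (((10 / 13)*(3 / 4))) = 312 / 5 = 62.40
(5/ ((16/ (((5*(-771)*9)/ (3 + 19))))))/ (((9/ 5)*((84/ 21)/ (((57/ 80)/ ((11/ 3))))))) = -3296025/ 247808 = -13.30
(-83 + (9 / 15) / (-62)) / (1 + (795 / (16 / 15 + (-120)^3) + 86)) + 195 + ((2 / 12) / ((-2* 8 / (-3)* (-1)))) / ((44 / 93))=193.98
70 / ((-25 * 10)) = -7 / 25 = -0.28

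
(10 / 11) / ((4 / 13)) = 65 / 22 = 2.95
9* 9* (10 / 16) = 405 / 8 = 50.62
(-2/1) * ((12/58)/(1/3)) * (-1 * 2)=72/29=2.48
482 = 482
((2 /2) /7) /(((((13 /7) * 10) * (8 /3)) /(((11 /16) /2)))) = 33 /33280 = 0.00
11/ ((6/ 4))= 22/ 3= 7.33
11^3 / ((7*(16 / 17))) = 22627 / 112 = 202.03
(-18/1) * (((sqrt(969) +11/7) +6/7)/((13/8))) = -144 * sqrt(969)/13 - 2448/91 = -371.71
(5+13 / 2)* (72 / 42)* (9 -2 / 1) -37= 101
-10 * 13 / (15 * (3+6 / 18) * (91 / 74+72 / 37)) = -962 / 1175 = -0.82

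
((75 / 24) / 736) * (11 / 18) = 275 / 105984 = 0.00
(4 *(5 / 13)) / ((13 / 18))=360 / 169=2.13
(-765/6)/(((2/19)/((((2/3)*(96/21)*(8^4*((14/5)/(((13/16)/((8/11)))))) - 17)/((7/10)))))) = -108321924385/2002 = -54106855.34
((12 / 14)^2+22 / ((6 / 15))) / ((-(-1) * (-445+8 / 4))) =-2731 / 21707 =-0.13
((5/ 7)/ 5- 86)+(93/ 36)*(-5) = -8297/ 84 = -98.77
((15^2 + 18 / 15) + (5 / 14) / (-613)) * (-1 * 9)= -2035.79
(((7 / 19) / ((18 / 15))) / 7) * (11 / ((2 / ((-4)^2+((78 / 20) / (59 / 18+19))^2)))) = 708879611 / 183313140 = 3.87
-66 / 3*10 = -220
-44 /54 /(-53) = 22 /1431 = 0.02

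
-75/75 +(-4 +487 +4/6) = 1448/3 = 482.67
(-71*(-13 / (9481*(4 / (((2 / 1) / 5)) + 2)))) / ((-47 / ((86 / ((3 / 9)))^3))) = -2964.34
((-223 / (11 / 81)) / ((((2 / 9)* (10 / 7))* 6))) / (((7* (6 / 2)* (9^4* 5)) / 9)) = -223 / 19800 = -0.01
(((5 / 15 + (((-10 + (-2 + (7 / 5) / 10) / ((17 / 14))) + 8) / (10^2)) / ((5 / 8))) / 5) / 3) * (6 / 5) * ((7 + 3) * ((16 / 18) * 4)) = 5647232 / 7171875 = 0.79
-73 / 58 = -1.26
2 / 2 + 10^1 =11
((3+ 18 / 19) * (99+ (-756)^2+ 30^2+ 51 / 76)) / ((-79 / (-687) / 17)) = 38113871382675 / 114076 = 334109465.47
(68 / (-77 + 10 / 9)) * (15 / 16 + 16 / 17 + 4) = -14391 / 2732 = -5.27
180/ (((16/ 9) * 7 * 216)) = 15/ 224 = 0.07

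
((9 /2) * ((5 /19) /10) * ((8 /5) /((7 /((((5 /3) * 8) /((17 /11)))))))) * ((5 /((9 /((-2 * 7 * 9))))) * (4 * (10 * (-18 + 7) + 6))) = 2196480 /323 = 6800.25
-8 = -8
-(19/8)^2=-361/64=-5.64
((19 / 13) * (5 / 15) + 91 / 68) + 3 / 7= 41843 / 18564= 2.25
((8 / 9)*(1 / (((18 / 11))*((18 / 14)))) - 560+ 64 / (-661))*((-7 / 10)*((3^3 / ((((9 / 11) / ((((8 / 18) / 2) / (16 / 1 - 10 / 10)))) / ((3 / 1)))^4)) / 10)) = 110558756415184 / 12003981713859375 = 0.01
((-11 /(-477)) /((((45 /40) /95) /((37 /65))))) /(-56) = -7733 /390663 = -0.02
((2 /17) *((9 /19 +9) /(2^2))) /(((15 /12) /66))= 4752 /323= 14.71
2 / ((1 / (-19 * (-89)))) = 3382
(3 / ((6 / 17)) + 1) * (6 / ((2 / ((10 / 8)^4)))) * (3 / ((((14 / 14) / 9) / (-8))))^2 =25970625 / 8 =3246328.12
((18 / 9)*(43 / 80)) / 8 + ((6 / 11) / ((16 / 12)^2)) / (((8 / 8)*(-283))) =132779 / 996160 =0.13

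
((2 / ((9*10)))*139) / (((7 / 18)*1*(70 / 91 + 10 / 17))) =30719 / 5250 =5.85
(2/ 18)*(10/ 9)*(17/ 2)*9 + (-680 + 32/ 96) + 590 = -722/ 9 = -80.22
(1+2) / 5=3 / 5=0.60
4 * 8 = 32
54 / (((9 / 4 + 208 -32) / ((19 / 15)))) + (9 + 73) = 293698 / 3565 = 82.38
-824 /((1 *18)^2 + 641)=-824 /965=-0.85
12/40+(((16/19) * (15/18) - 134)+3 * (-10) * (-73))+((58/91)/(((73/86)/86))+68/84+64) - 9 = 2748230931/1262170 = 2177.39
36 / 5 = 7.20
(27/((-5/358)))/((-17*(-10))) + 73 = 26192/425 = 61.63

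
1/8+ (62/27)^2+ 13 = 107297/5832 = 18.40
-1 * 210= -210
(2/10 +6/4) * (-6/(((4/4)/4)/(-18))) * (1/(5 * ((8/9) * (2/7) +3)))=231336/5125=45.14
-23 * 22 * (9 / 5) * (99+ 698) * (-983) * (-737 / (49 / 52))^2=5240183900381505504 / 12005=436500116649854.69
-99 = -99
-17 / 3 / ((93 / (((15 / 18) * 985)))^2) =-412345625 / 934092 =-441.44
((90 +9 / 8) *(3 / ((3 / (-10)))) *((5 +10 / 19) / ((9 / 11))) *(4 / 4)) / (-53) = 467775 / 4028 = 116.13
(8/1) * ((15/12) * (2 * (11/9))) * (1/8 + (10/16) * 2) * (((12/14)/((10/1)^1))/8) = 121/336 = 0.36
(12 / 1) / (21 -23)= -6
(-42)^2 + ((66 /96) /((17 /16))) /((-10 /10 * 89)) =2668921 /1513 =1763.99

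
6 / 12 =1 / 2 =0.50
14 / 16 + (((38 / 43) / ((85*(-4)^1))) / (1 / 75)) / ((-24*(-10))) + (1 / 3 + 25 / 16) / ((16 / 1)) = 0.99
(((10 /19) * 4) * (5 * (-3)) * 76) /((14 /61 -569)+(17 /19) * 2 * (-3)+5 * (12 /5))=4.27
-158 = -158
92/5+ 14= 162/5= 32.40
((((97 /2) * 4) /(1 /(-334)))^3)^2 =74009791454291383814155472896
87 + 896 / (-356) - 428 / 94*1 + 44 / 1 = 518399 / 4183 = 123.93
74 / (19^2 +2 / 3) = 222 / 1085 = 0.20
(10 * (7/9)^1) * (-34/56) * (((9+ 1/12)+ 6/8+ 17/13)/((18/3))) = -73865/8424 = -8.77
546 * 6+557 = 3833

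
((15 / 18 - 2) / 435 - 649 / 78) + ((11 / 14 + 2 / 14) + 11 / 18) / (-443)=-438053348 / 52608465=-8.33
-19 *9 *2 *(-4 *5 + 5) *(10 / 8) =12825 / 2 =6412.50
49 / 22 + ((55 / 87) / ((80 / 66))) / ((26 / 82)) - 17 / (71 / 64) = -26974615 / 2355496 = -11.45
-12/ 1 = -12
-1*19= -19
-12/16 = -3/4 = -0.75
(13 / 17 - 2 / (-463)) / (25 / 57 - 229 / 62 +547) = 21391302 / 15124874245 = 0.00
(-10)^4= 10000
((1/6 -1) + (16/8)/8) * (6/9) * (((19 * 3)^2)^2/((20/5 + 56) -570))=2736741/340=8049.24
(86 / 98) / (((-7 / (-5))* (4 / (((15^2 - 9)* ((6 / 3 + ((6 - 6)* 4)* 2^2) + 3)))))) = 58050 / 343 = 169.24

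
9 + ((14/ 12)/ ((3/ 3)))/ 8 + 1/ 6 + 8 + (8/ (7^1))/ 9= 17579/ 1008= 17.44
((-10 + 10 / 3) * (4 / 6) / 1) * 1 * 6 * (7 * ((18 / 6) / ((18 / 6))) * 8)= -4480 / 3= -1493.33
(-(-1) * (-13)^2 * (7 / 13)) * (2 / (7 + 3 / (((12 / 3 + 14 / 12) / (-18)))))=-5642 / 107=-52.73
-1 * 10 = -10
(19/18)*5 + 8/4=131/18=7.28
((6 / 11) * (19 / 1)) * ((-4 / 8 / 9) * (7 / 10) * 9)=-3.63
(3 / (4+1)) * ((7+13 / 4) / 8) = 123 / 160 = 0.77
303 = 303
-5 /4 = -1.25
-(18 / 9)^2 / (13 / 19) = -76 / 13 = -5.85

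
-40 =-40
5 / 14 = 0.36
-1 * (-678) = 678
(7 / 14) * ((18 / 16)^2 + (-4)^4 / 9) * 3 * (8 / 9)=17113 / 432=39.61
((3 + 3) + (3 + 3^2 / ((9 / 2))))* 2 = 22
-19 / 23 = -0.83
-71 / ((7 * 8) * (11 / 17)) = -1207 / 616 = -1.96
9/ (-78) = -3/ 26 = -0.12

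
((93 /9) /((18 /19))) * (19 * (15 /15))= 11191 /54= 207.24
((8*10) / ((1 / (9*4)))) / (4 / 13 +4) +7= 4729 / 7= 675.57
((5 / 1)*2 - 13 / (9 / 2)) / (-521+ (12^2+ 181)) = -16 / 441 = -0.04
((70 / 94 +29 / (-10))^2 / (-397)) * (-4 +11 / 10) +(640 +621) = 1105892711901 / 876973000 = 1261.03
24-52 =-28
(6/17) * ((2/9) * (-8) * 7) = -224/51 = -4.39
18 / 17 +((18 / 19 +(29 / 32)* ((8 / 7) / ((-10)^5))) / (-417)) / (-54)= 21564093590633 / 20365279200000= 1.06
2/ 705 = 0.00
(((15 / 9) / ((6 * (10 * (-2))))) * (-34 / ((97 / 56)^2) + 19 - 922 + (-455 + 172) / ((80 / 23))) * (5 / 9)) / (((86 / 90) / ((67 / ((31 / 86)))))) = 251075552435 / 168007104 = 1494.43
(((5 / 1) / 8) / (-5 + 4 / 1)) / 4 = -5 / 32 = -0.16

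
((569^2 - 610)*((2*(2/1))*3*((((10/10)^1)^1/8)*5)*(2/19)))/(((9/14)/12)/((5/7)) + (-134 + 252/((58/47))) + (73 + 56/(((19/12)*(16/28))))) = 5622827400/4522093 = 1243.41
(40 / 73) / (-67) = -40 / 4891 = -0.01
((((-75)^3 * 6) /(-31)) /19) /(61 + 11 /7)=2953125 /42997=68.68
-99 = -99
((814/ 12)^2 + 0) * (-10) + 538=-818561/ 18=-45475.61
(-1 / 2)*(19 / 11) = -19 / 22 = -0.86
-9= -9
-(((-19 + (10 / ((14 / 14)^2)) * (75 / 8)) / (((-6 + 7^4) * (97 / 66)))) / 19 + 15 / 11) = -132528087 / 97107670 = -1.36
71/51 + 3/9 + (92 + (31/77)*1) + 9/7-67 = 111581/3927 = 28.41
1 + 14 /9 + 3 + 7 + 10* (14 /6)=323 /9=35.89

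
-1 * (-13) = 13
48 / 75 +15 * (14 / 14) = 391 / 25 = 15.64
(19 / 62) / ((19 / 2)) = 1 / 31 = 0.03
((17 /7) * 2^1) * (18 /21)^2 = 1224 /343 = 3.57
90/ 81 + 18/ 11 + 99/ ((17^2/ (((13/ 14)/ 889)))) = 978482581/ 356092506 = 2.75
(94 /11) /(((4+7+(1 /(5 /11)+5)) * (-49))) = -470 /49049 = -0.01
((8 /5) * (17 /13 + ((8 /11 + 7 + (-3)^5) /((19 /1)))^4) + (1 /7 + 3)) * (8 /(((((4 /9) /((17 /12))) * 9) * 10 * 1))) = 55526183531483947 /5208921247530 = 10659.82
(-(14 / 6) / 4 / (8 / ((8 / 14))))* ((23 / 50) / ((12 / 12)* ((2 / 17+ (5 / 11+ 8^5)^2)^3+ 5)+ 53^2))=-0.00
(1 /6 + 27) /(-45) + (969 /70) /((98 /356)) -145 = -1765469 /18522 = -95.32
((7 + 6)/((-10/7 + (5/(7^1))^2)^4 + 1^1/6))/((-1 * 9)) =-149884826/91105653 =-1.65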